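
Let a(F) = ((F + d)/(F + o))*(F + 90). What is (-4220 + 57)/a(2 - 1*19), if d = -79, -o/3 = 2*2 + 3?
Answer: -79097/3504 ≈ -22.573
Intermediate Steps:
o = -21 (o = -3*(2*2 + 3) = -3*(4 + 3) = -3*7 = -21)
a(F) = (-79 + F)*(90 + F)/(-21 + F) (a(F) = ((F - 79)/(F - 21))*(F + 90) = ((-79 + F)/(-21 + F))*(90 + F) = (-79 + F)*(90 + F)/(-21 + F))
(-4220 + 57)/a(2 - 1*19) = (-4220 + 57)/(((-7110 + (2 - 1*19)**2 + 11*(2 - 1*19))/(-21 + (2 - 1*19)))) = -4163*(-21 + (2 - 19))/(-7110 + (2 - 19)**2 + 11*(2 - 19)) = -4163*(-21 - 17)/(-7110 + (-17)**2 + 11*(-17)) = -4163*(-38/(-7110 + 289 - 187)) = -4163/((-1/38*(-7008))) = -4163/3504/19 = -4163*19/3504 = -79097/3504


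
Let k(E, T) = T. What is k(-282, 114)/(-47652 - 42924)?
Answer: -19/15096 ≈ -0.0012586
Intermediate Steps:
k(-282, 114)/(-47652 - 42924) = 114/(-47652 - 42924) = 114/(-90576) = 114*(-1/90576) = -19/15096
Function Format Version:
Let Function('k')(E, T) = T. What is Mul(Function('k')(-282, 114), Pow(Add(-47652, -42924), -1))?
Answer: Rational(-19, 15096) ≈ -0.0012586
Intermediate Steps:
Mul(Function('k')(-282, 114), Pow(Add(-47652, -42924), -1)) = Mul(114, Pow(Add(-47652, -42924), -1)) = Mul(114, Pow(-90576, -1)) = Mul(114, Rational(-1, 90576)) = Rational(-19, 15096)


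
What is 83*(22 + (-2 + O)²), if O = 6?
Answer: 3154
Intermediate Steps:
83*(22 + (-2 + O)²) = 83*(22 + (-2 + 6)²) = 83*(22 + 4²) = 83*(22 + 16) = 83*38 = 3154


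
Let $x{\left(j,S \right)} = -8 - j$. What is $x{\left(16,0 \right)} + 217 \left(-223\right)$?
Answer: $-48415$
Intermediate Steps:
$x{\left(16,0 \right)} + 217 \left(-223\right) = \left(-8 - 16\right) + 217 \left(-223\right) = \left(-8 - 16\right) - 48391 = -24 - 48391 = -48415$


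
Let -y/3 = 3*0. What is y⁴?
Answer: 0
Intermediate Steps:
y = 0 (y = -9*0 = -3*0 = 0)
y⁴ = 0⁴ = 0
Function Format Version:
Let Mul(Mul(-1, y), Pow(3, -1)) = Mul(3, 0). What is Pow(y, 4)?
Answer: 0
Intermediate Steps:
y = 0 (y = Mul(-3, Mul(3, 0)) = Mul(-3, 0) = 0)
Pow(y, 4) = Pow(0, 4) = 0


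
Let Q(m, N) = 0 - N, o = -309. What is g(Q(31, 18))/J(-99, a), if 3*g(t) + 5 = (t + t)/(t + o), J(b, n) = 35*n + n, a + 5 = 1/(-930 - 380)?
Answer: 349115/38559186 ≈ 0.0090540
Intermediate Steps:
a = -6551/1310 (a = -5 + 1/(-930 - 380) = -5 + 1/(-1310) = -5 - 1/1310 = -6551/1310 ≈ -5.0008)
Q(m, N) = -N
J(b, n) = 36*n
g(t) = -5/3 + 2*t/(3*(-309 + t)) (g(t) = -5/3 + ((t + t)/(t - 309))/3 = -5/3 + ((2*t)/(-309 + t))/3 = -5/3 + (2*t/(-309 + t))/3 = -5/3 + 2*t/(3*(-309 + t)))
g(Q(31, 18))/J(-99, a) = ((515 - (-1)*18)/(-309 - 1*18))/((36*(-6551/1310))) = ((515 - 1*(-18))/(-309 - 18))/(-117918/655) = ((515 + 18)/(-327))*(-655/117918) = -1/327*533*(-655/117918) = -533/327*(-655/117918) = 349115/38559186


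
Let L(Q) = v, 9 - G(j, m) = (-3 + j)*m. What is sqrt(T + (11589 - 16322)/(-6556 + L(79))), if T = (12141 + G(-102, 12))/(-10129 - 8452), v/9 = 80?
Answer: sqrt(262506085150727)/54219358 ≈ 0.29882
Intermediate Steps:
v = 720 (v = 9*80 = 720)
G(j, m) = 9 - m*(-3 + j) (G(j, m) = 9 - (-3 + j)*m = 9 - m*(-3 + j))
L(Q) = 720
T = -13410/18581 (T = (12141 + (9 + 3*12 - 1*(-102)*12))/(-10129 - 8452) = (12141 + (9 + 36 + 1224))/(-18581) = (12141 + 1269)*(-1/18581) = 13410*(-1/18581) = -13410/18581 ≈ -0.72170)
sqrt(T + (11589 - 16322)/(-6556 + L(79))) = sqrt(-13410/18581 + (11589 - 16322)/(-6556 + 720)) = sqrt(-13410/18581 - 4733/(-5836)) = sqrt(-13410/18581 - 4733*(-1/5836)) = sqrt(-13410/18581 + 4733/5836) = sqrt(9683113/108438716) = sqrt(262506085150727)/54219358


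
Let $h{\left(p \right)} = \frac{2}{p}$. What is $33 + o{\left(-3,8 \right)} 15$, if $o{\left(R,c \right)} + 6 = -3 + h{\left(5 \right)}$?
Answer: $-96$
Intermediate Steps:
$o{\left(R,c \right)} = - \frac{43}{5}$ ($o{\left(R,c \right)} = -6 - \left(3 - \frac{2}{5}\right) = -6 + \left(-3 + 2 \cdot \frac{1}{5}\right) = -6 + \left(-3 + \frac{2}{5}\right) = -6 - \frac{13}{5} = - \frac{43}{5}$)
$33 + o{\left(-3,8 \right)} 15 = 33 - 129 = -96$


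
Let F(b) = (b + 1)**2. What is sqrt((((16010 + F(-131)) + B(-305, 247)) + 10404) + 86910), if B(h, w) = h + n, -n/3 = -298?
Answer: sqrt(130813) ≈ 361.68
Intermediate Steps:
n = 894 (n = -3*(-298) = 894)
B(h, w) = 894 + h (B(h, w) = h + 894 = 894 + h)
F(b) = (1 + b)**2
sqrt((((16010 + F(-131)) + B(-305, 247)) + 10404) + 86910) = sqrt((((16010 + (1 - 131)**2) + (894 - 305)) + 10404) + 86910) = sqrt((((16010 + (-130)**2) + 589) + 10404) + 86910) = sqrt((((16010 + 16900) + 589) + 10404) + 86910) = sqrt(((32910 + 589) + 10404) + 86910) = sqrt((33499 + 10404) + 86910) = sqrt(43903 + 86910) = sqrt(130813)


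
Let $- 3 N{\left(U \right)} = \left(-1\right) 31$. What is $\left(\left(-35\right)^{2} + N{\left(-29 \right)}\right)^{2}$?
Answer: $\frac{13734436}{9} \approx 1.526 \cdot 10^{6}$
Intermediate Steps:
$N{\left(U \right)} = \frac{31}{3}$ ($N{\left(U \right)} = - \frac{\left(-1\right) 31}{3} = \left(- \frac{1}{3}\right) \left(-31\right) = \frac{31}{3}$)
$\left(\left(-35\right)^{2} + N{\left(-29 \right)}\right)^{2} = \left(\left(-35\right)^{2} + \frac{31}{3}\right)^{2} = \left(1225 + \frac{31}{3}\right)^{2} = \left(\frac{3706}{3}\right)^{2} = \frac{13734436}{9}$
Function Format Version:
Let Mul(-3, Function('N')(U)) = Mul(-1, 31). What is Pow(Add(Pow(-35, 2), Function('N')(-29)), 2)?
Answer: Rational(13734436, 9) ≈ 1.5260e+6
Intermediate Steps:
Function('N')(U) = Rational(31, 3) (Function('N')(U) = Mul(Rational(-1, 3), Mul(-1, 31)) = Mul(Rational(-1, 3), -31) = Rational(31, 3))
Pow(Add(Pow(-35, 2), Function('N')(-29)), 2) = Pow(Add(Pow(-35, 2), Rational(31, 3)), 2) = Pow(Add(1225, Rational(31, 3)), 2) = Pow(Rational(3706, 3), 2) = Rational(13734436, 9)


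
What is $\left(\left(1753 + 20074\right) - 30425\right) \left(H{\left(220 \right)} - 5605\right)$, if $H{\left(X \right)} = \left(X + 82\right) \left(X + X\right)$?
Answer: $-1094310450$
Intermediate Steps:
$H{\left(X \right)} = 2 X \left(82 + X\right)$ ($H{\left(X \right)} = \left(82 + X\right) 2 X = 2 X \left(82 + X\right)$)
$\left(\left(1753 + 20074\right) - 30425\right) \left(H{\left(220 \right)} - 5605\right) = \left(\left(1753 + 20074\right) - 30425\right) \left(2 \cdot 220 \left(82 + 220\right) - 5605\right) = \left(21827 - 30425\right) \left(2 \cdot 220 \cdot 302 - 5605\right) = - 8598 \left(132880 - 5605\right) = \left(-8598\right) 127275 = -1094310450$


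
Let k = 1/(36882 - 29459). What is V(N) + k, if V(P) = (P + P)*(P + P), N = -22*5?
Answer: 359273201/7423 ≈ 48400.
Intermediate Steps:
N = -110
V(P) = 4*P² (V(P) = (2*P)*(2*P) = 4*P²)
k = 1/7423 ≈ 0.00013472
V(N) + k = 4*(-110)² + 1/7423 = 4*12100 + 1/7423 = 48400 + 1/7423 = 359273201/7423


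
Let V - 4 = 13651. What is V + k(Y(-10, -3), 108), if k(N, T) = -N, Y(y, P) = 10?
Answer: 13645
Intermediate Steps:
V = 13655 (V = 4 + 13651 = 13655)
V + k(Y(-10, -3), 108) = 13655 - 1*10 = 13655 - 10 = 13645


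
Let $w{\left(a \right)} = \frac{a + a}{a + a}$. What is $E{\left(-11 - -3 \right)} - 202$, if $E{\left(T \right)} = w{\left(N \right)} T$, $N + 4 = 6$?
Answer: $-210$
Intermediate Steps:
$N = 2$ ($N = -4 + 6 = 2$)
$w{\left(a \right)} = 1$ ($w{\left(a \right)} = \frac{2 a}{2 a} = 2 a \frac{1}{2 a} = 1$)
$E{\left(T \right)} = T$ ($E{\left(T \right)} = 1 T = T$)
$E{\left(-11 - -3 \right)} - 202 = \left(-11 - -3\right) - 202 = \left(-11 + 3\right) - 202 = -8 - 202 = -210$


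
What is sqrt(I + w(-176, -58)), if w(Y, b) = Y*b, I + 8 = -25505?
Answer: I*sqrt(15305) ≈ 123.71*I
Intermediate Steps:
I = -25513 (I = -8 - 25505 = -25513)
sqrt(I + w(-176, -58)) = sqrt(-25513 - 176*(-58)) = sqrt(-25513 + 10208) = sqrt(-15305) = I*sqrt(15305)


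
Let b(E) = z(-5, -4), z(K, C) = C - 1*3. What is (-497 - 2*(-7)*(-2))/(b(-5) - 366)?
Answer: 525/373 ≈ 1.4075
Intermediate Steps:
z(K, C) = -3 + C (z(K, C) = C - 3 = -3 + C)
b(E) = -7 (b(E) = -3 - 4 = -7)
(-497 - 2*(-7)*(-2))/(b(-5) - 366) = (-497 - 2*(-7)*(-2))/(-7 - 366) = (-497 + 14*(-2))/(-373) = (-497 - 28)*(-1/373) = -525*(-1/373) = 525/373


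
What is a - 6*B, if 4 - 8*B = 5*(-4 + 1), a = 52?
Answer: 151/4 ≈ 37.750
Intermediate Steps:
B = 19/8 (B = ½ - 5*(-4 + 1)/8 = ½ - 5*(-3)/8 = ½ - ⅛*(-15) = ½ + 15/8 = 19/8 ≈ 2.3750)
a - 6*B = 52 - 6*19/8 = 52 - 57/4 = 151/4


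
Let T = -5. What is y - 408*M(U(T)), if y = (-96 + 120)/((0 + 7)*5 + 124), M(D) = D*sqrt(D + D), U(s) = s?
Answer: 8/53 + 2040*I*sqrt(10) ≈ 0.15094 + 6451.0*I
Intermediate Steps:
M(D) = sqrt(2)*D**(3/2) (M(D) = D*sqrt(2*D) = D*(sqrt(2)*sqrt(D)) = sqrt(2)*D**(3/2))
y = 8/53 (y = 24/(7*5 + 124) = 24/(35 + 124) = 24/159 = 24*(1/159) = 8/53 ≈ 0.15094)
y - 408*M(U(T)) = 8/53 - 408*sqrt(2)*(-5)**(3/2) = 8/53 - 408*sqrt(2)*(-5*I*sqrt(5)) = 8/53 - (-2040)*I*sqrt(10) = 8/53 + 2040*I*sqrt(10)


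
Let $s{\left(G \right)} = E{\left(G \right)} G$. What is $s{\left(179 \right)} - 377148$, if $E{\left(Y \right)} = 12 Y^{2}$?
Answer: $68446920$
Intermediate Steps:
$s{\left(G \right)} = 12 G^{3}$ ($s{\left(G \right)} = 12 G^{2} G = 12 G^{3}$)
$s{\left(179 \right)} - 377148 = 12 \cdot 179^{3} - 377148 = 12 \cdot 5735339 - 377148 = 68824068 - 377148 = 68446920$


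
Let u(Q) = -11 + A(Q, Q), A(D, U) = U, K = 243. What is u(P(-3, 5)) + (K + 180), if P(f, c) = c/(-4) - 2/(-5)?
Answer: 8223/20 ≈ 411.15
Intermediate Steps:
P(f, c) = ⅖ - c/4 (P(f, c) = c*(-¼) - 2*(-⅕) = -c/4 + ⅖ = ⅖ - c/4)
u(Q) = -11 + Q
u(P(-3, 5)) + (K + 180) = (-11 + (⅖ - ¼*5)) + (243 + 180) = (-11 + (⅖ - 5/4)) + 423 = (-11 - 17/20) + 423 = -237/20 + 423 = 8223/20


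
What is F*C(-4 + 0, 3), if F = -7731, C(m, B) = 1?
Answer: -7731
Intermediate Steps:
F*C(-4 + 0, 3) = -7731*1 = -7731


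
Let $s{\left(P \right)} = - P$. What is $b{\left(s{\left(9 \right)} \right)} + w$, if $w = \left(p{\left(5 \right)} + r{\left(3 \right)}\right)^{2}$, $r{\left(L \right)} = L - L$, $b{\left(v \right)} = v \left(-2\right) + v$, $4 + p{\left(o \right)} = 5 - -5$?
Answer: $45$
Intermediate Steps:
$p{\left(o \right)} = 6$ ($p{\left(o \right)} = -4 + \left(5 - -5\right) = -4 + \left(5 + 5\right) = -4 + 10 = 6$)
$b{\left(v \right)} = - v$ ($b{\left(v \right)} = - 2 v + v = - v$)
$r{\left(L \right)} = 0$
$w = 36$ ($w = \left(6 + 0\right)^{2} = 6^{2} = 36$)
$b{\left(s{\left(9 \right)} \right)} + w = - \left(-1\right) 9 + 36 = \left(-1\right) \left(-9\right) + 36 = 9 + 36 = 45$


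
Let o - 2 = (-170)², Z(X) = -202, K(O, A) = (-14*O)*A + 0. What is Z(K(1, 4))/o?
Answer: -101/14451 ≈ -0.0069891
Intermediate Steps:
K(O, A) = -14*A*O (K(O, A) = -14*A*O + 0 = -14*A*O)
o = 28902 (o = 2 + (-170)² = 2 + 28900 = 28902)
Z(K(1, 4))/o = -202/28902 = -202*1/28902 = -101/14451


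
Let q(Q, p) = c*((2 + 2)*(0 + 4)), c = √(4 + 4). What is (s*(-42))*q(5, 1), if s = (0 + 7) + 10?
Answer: -22848*√2 ≈ -32312.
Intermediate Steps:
c = 2*√2 (c = √8 = 2*√2 ≈ 2.8284)
s = 17 (s = 7 + 10 = 17)
q(Q, p) = 32*√2 (q(Q, p) = (2*√2)*((2 + 2)*(0 + 4)) = (2*√2)*(4*4) = (2*√2)*16 = 32*√2)
(s*(-42))*q(5, 1) = (17*(-42))*(32*√2) = -22848*√2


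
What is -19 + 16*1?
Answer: -3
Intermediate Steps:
-19 + 16*1 = -19 + 16 = -3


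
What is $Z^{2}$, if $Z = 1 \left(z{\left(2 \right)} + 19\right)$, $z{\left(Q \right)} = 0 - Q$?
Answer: $289$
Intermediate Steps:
$z{\left(Q \right)} = - Q$
$Z = 17$ ($Z = 1 \left(\left(-1\right) 2 + 19\right) = 1 \left(-2 + 19\right) = 1 \cdot 17 = 17$)
$Z^{2} = 17^{2} = 289$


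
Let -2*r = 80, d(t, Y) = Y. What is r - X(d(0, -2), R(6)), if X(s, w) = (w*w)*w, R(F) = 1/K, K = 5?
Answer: -5001/125 ≈ -40.008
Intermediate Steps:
R(F) = ⅕ (R(F) = 1/5 = ⅕)
X(s, w) = w³ (X(s, w) = w²*w = w³)
r = -40 (r = -½*80 = -40)
r - X(d(0, -2), R(6)) = -40 - (⅕)³ = -40 - 1*1/125 = -40 - 1/125 = -5001/125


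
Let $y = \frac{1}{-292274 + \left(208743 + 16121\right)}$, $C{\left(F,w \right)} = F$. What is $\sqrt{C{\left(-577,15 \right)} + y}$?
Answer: $\frac{11 i \sqrt{2407667990}}{22470} \approx 24.021 i$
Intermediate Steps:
$y = - \frac{1}{67410}$ ($y = \frac{1}{-292274 + 224864} = \frac{1}{-67410} = - \frac{1}{67410} \approx -1.4835 \cdot 10^{-5}$)
$\sqrt{C{\left(-577,15 \right)} + y} = \sqrt{-577 - \frac{1}{67410}} = \sqrt{- \frac{38895571}{67410}} = \frac{11 i \sqrt{2407667990}}{22470}$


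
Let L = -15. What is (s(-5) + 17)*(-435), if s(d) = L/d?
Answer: -8700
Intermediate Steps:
s(d) = -15/d
(s(-5) + 17)*(-435) = (-15/(-5) + 17)*(-435) = (-15*(-⅕) + 17)*(-435) = (3 + 17)*(-435) = 20*(-435) = -8700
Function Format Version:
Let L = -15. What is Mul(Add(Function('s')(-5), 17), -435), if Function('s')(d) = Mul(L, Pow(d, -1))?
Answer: -8700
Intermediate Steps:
Function('s')(d) = Mul(-15, Pow(d, -1))
Mul(Add(Function('s')(-5), 17), -435) = Mul(Add(Mul(-15, Pow(-5, -1)), 17), -435) = Mul(Add(Mul(-15, Rational(-1, 5)), 17), -435) = Mul(Add(3, 17), -435) = Mul(20, -435) = -8700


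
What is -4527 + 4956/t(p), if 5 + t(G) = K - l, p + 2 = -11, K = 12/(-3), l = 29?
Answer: -88491/19 ≈ -4657.4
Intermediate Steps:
K = -4 (K = 12*(-1/3) = -4)
p = -13 (p = -2 - 11 = -13)
t(G) = -38 (t(G) = -5 + (-4 - 1*29) = -5 + (-4 - 29) = -5 - 33 = -38)
-4527 + 4956/t(p) = -4527 + 4956/(-38) = -4527 + 4956*(-1/38) = -4527 - 2478/19 = -88491/19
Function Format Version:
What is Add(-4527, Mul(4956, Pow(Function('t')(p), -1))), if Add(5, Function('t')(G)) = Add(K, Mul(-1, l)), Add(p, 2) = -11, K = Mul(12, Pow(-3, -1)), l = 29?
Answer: Rational(-88491, 19) ≈ -4657.4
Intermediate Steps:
K = -4 (K = Mul(12, Rational(-1, 3)) = -4)
p = -13 (p = Add(-2, -11) = -13)
Function('t')(G) = -38 (Function('t')(G) = Add(-5, Add(-4, Mul(-1, 29))) = Add(-5, Add(-4, -29)) = Add(-5, -33) = -38)
Add(-4527, Mul(4956, Pow(Function('t')(p), -1))) = Add(-4527, Mul(4956, Pow(-38, -1))) = Add(-4527, Mul(4956, Rational(-1, 38))) = Add(-4527, Rational(-2478, 19)) = Rational(-88491, 19)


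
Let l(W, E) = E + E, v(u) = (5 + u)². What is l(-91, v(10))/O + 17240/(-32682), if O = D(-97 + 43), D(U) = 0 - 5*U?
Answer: 6205/5447 ≈ 1.1392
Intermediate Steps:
D(U) = -5*U
l(W, E) = 2*E
O = 270 (O = -5*(-97 + 43) = -5*(-54) = 270)
l(-91, v(10))/O + 17240/(-32682) = (2*(5 + 10)²)/270 + 17240/(-32682) = (2*15²)*(1/270) + 17240*(-1/32682) = (2*225)*(1/270) - 8620/16341 = 450*(1/270) - 8620/16341 = 5/3 - 8620/16341 = 6205/5447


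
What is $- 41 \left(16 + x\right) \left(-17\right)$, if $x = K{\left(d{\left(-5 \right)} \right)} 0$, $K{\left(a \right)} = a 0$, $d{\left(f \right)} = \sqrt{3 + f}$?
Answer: $11152$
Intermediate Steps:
$K{\left(a \right)} = 0$
$x = 0$ ($x = 0 \cdot 0 = 0$)
$- 41 \left(16 + x\right) \left(-17\right) = - 41 \left(16 + 0\right) \left(-17\right) = \left(-41\right) 16 \left(-17\right) = \left(-656\right) \left(-17\right) = 11152$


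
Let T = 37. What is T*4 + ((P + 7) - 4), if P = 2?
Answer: 153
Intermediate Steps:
T*4 + ((P + 7) - 4) = 37*4 + ((2 + 7) - 4) = 148 + (9 - 4) = 148 + 5 = 153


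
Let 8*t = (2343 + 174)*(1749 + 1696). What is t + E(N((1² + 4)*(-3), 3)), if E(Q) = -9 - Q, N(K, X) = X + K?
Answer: 8671089/8 ≈ 1.0839e+6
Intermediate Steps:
t = 8671065/8 (t = ((2343 + 174)*(1749 + 1696))/8 = (2517*3445)/8 = (⅛)*8671065 = 8671065/8 ≈ 1.0839e+6)
N(K, X) = K + X
t + E(N((1² + 4)*(-3), 3)) = 8671065/8 + (-9 - ((1² + 4)*(-3) + 3)) = 8671065/8 + (-9 - ((1 + 4)*(-3) + 3)) = 8671065/8 + (-9 - (5*(-3) + 3)) = 8671065/8 + (-9 - (-15 + 3)) = 8671065/8 + (-9 - 1*(-12)) = 8671065/8 + (-9 + 12) = 8671065/8 + 3 = 8671089/8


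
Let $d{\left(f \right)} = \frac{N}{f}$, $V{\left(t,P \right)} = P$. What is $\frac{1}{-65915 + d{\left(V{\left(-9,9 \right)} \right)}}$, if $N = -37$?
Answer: $- \frac{9}{593272} \approx -1.517 \cdot 10^{-5}$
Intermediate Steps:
$d{\left(f \right)} = - \frac{37}{f}$
$\frac{1}{-65915 + d{\left(V{\left(-9,9 \right)} \right)}} = \frac{1}{-65915 - \frac{37}{9}} = \frac{1}{- \frac{593272}{9}} = - \frac{9}{593272}$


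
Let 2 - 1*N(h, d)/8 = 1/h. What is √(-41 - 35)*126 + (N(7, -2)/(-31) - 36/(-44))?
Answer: 809/2387 + 252*I*√19 ≈ 0.33892 + 1098.4*I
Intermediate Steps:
N(h, d) = 16 - 8/h
√(-41 - 35)*126 + (N(7, -2)/(-31) - 36/(-44)) = √(-41 - 35)*126 + ((16 - 8/7)/(-31) - 36/(-44)) = √(-76)*126 + ((16 - 8*⅐)*(-1/31) - 36*(-1/44)) = (2*I*√19)*126 + ((16 - 8/7)*(-1/31) + 9/11) = 252*I*√19 + ((104/7)*(-1/31) + 9/11) = 252*I*√19 + (-104/217 + 9/11) = 252*I*√19 + 809/2387 = 809/2387 + 252*I*√19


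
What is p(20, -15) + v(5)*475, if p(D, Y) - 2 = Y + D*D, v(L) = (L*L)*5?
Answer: 59762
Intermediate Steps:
v(L) = 5*L**2 (v(L) = L**2*5 = 5*L**2)
p(D, Y) = 2 + Y + D**2 (p(D, Y) = 2 + (Y + D*D) = 2 + (Y + D**2) = 2 + Y + D**2)
p(20, -15) + v(5)*475 = (2 - 15 + 20**2) + (5*5**2)*475 = (2 - 15 + 400) + (5*25)*475 = 387 + 125*475 = 387 + 59375 = 59762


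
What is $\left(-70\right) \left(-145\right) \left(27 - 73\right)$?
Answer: $-466900$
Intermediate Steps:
$\left(-70\right) \left(-145\right) \left(27 - 73\right) = 10150 \left(27 - 73\right) = 10150 \left(-46\right) = -466900$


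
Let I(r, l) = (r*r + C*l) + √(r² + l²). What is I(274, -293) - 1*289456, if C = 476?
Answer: -353848 + 5*√6437 ≈ -3.5345e+5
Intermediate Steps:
I(r, l) = r² + √(l² + r²) + 476*l (I(r, l) = (r*r + 476*l) + √(r² + l²) = (r² + 476*l) + √(l² + r²) = r² + √(l² + r²) + 476*l)
I(274, -293) - 1*289456 = (274² + √((-293)² + 274²) + 476*(-293)) - 1*289456 = (75076 + √(85849 + 75076) - 139468) - 289456 = (75076 + √160925 - 139468) - 289456 = (75076 + 5*√6437 - 139468) - 289456 = (-64392 + 5*√6437) - 289456 = -353848 + 5*√6437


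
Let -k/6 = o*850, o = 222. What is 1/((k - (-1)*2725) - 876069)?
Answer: -1/2005544 ≈ -4.9862e-7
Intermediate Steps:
k = -1132200 (k = -1332*850 = -6*188700 = -1132200)
1/((k - (-1)*2725) - 876069) = 1/((-1132200 - (-1)*2725) - 876069) = 1/((-1132200 - 1*(-2725)) - 876069) = 1/((-1132200 + 2725) - 876069) = 1/(-1129475 - 876069) = 1/(-2005544) = -1/2005544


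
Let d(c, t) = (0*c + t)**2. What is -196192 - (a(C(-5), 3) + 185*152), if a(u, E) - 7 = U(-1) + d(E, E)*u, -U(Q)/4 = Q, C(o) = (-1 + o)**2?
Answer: -224647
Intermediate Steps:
d(c, t) = t**2 (d(c, t) = (0 + t)**2 = t**2)
U(Q) = -4*Q
a(u, E) = 11 + u*E**2 (a(u, E) = 7 + (-4*(-1) + E**2*u) = 7 + (4 + u*E**2) = 11 + u*E**2)
-196192 - (a(C(-5), 3) + 185*152) = -196192 - ((11 + (-1 - 5)**2*3**2) + 185*152) = -196192 - ((11 + (-6)**2*9) + 28120) = -196192 - ((11 + 36*9) + 28120) = -196192 - ((11 + 324) + 28120) = -196192 - (335 + 28120) = -196192 - 1*28455 = -196192 - 28455 = -224647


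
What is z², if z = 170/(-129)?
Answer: 28900/16641 ≈ 1.7367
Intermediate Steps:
z = -170/129 (z = 170*(-1/129) = -170/129 ≈ -1.3178)
z² = (-170/129)² = 28900/16641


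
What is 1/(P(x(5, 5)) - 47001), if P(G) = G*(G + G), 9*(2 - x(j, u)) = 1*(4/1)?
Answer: -81/3806689 ≈ -2.1278e-5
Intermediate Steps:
x(j, u) = 14/9 (x(j, u) = 2 - 4/1/9 = 2 - 4*1/9 = 2 - 4/9 = 14/9)
P(G) = 2*G² (P(G) = G*(2*G) = 2*G²)
1/(P(x(5, 5)) - 47001) = 1/(2*(14/9)² - 47001) = 1/(2*(196/81) - 47001) = 1/(392/81 - 47001) = 1/(-3806689/81) = -81/3806689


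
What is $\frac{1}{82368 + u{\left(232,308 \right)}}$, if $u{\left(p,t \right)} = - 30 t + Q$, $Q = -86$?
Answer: $\frac{1}{73042} \approx 1.3691 \cdot 10^{-5}$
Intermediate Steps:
$u{\left(p,t \right)} = -86 - 30 t$ ($u{\left(p,t \right)} = - 30 t - 86 = -86 - 30 t$)
$\frac{1}{82368 + u{\left(232,308 \right)}} = \frac{1}{82368 - 9326} = \frac{1}{73042}$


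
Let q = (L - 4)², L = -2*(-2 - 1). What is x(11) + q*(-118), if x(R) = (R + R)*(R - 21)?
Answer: -692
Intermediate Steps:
L = 6 (L = -2*(-3) = 6)
x(R) = 2*R*(-21 + R) (x(R) = (2*R)*(-21 + R) = 2*R*(-21 + R))
q = 4 (q = (6 - 4)² = 2² = 4)
x(11) + q*(-118) = 2*11*(-21 + 11) + 4*(-118) = 2*11*(-10) - 472 = -220 - 472 = -692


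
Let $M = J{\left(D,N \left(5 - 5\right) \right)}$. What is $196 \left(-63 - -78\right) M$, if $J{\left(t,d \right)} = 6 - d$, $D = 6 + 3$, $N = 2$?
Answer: $17640$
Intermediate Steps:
$D = 9$
$M = 6$ ($M = 6 - 2 \left(5 - 5\right) = 6 - 2 \cdot 0 = 6 - 0 = 6 + 0 = 6$)
$196 \left(-63 - -78\right) M = 196 \left(-63 - -78\right) 6 = 196 \left(-63 + 78\right) 6 = 196 \cdot 15 \cdot 6 = 2940 \cdot 6 = 17640$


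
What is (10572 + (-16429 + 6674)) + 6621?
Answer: 7438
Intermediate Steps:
(10572 + (-16429 + 6674)) + 6621 = (10572 - 9755) + 6621 = 817 + 6621 = 7438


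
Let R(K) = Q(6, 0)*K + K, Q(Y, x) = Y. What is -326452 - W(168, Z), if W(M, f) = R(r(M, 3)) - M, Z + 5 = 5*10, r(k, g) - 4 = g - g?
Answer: -326312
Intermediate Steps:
r(k, g) = 4 (r(k, g) = 4 + (g - g) = 4 + 0 = 4)
R(K) = 7*K (R(K) = 6*K + K = 7*K)
Z = 45 (Z = -5 + 5*10 = -5 + 50 = 45)
W(M, f) = 28 - M (W(M, f) = 7*4 - M = 28 - M)
-326452 - W(168, Z) = -326452 - (28 - 1*168) = -326452 - (28 - 168) = -326452 - 1*(-140) = -326452 + 140 = -326312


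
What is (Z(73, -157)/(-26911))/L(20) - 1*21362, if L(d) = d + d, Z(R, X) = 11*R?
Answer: -22994912083/1076440 ≈ -21362.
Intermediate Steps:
L(d) = 2*d
(Z(73, -157)/(-26911))/L(20) - 1*21362 = ((11*73)/(-26911))/((2*20)) - 1*21362 = (803*(-1/26911))/40 - 21362 = -803/26911*1/40 - 21362 = -803/1076440 - 21362 = -22994912083/1076440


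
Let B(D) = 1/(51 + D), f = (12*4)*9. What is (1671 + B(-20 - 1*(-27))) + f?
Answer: 121975/58 ≈ 2103.0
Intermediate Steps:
f = 432 (f = 48*9 = 432)
(1671 + B(-20 - 1*(-27))) + f = (1671 + 1/(51 + (-20 - 1*(-27)))) + 432 = (1671 + 1/(51 + (-20 + 27))) + 432 = (1671 + 1/(51 + 7)) + 432 = (1671 + 1/58) + 432 = 96919/58 + 432 = 121975/58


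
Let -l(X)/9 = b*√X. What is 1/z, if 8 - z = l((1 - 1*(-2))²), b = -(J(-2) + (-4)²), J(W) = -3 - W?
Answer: -1/397 ≈ -0.0025189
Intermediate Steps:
b = -15 (b = -((-3 - 1*(-2)) + (-4)²) = -((-3 + 2) + 16) = -(-1 + 16) = -1*15 = -15)
l(X) = 135*√X (l(X) = -(-135)*√X = 135*√X)
z = -397 (z = 8 - 135*√((1 - 1*(-2))²) = 8 - 135*√((1 + 2)²) = 8 - 135*√(3²) = 8 - 135*√9 = 8 - 135*3 = 8 - 1*405 = 8 - 405 = -397)
1/z = 1/(-397) = -1/397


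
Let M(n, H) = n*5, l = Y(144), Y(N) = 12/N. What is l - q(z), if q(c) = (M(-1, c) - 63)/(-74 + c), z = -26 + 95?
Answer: -811/60 ≈ -13.517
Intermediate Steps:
l = 1/12 (l = 12/144 = 12*(1/144) = 1/12 ≈ 0.083333)
M(n, H) = 5*n
z = 69
q(c) = -68/(-74 + c) (q(c) = (5*(-1) - 63)/(-74 + c) = (-5 - 63)/(-74 + c) = -68/(-74 + c))
l - q(z) = 1/12 - (-68)/(-74 + 69) = 1/12 - (-68)/(-5) = 1/12 - (-68)*(-1)/5 = 1/12 - 1*68/5 = 1/12 - 68/5 = -811/60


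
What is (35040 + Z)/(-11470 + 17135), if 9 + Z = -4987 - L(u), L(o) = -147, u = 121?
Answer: 30191/5665 ≈ 5.3294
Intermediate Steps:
Z = -4849 (Z = -9 + (-4987 - 1*(-147)) = -9 + (-4987 + 147) = -9 - 4840 = -4849)
(35040 + Z)/(-11470 + 17135) = (35040 - 4849)/(-11470 + 17135) = 30191/5665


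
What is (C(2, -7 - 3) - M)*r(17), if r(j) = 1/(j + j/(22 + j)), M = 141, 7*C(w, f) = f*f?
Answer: -34593/4760 ≈ -7.2674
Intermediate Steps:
C(w, f) = f²/7 (C(w, f) = (f*f)/7 = f²/7)
r(j) = 1/(j + j/(22 + j))
(C(2, -7 - 3) - M)*r(17) = ((-7 - 3)²/7 - 1*141)*((22 + 17)/(17*(23 + 17))) = ((⅐)*(-10)² - 141)*((1/17)*39/40) = ((⅐)*100 - 141)*((1/17)*(1/40)*39) = (100/7 - 141)*(39/680) = -887/7*39/680 = -34593/4760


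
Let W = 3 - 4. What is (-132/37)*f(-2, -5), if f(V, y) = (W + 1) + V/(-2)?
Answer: -132/37 ≈ -3.5676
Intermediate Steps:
W = -1
f(V, y) = -V/2 (f(V, y) = (-1 + 1) + V/(-2) = 0 + V*(-1/2) = 0 - V/2 = -V/2)
(-132/37)*f(-2, -5) = (-132/37)*(-1/2*(-2)) = -132/37*1 = -132/37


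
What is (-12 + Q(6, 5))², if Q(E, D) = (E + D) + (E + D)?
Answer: 100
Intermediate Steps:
Q(E, D) = 2*D + 2*E (Q(E, D) = (D + E) + (D + E) = 2*D + 2*E)
(-12 + Q(6, 5))² = (-12 + (2*5 + 2*6))² = (-12 + (10 + 12))² = (-12 + 22)² = 10² = 100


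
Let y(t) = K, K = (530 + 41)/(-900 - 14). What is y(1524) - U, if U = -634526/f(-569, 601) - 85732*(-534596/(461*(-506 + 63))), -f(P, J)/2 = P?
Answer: 23894810635660661/106209438718 ≈ 2.2498e+5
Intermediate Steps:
f(P, J) = -2*P
K = -571/914 (K = 571/(-914) = 571*(-1/914) = -571/914 ≈ -0.62473)
y(t) = -571/914
U = -26143191452417/116202887 (U = -634526/((-2*(-569))) - 85732*(-534596/(461*(-506 + 63))) = -634526/1138 - 85732/(-461*(-443)*(1/534596)) = -634526*1/1138 - 85732/(204223*(1/534596)) = -317263/569 - 85732/204223/534596 = -317263/569 - 85732*534596/204223 = -317263/569 - 45831984272/204223 = -26143191452417/116202887 ≈ -2.2498e+5)
y(1524) - U = -571/914 - 1*(-26143191452417/116202887) = -571/914 + 26143191452417/116202887 = 23894810635660661/106209438718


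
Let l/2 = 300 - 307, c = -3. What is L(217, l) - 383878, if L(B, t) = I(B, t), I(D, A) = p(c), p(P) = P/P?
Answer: -383877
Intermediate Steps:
p(P) = 1
l = -14 (l = 2*(300 - 307) = 2*(-7) = -14)
I(D, A) = 1
L(B, t) = 1
L(217, l) - 383878 = 1 - 383878 = -383877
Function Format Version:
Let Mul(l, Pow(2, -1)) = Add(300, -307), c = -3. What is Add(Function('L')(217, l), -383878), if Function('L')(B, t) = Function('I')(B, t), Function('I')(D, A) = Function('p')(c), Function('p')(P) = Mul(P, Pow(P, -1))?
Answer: -383877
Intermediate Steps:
Function('p')(P) = 1
l = -14 (l = Mul(2, Add(300, -307)) = Mul(2, -7) = -14)
Function('I')(D, A) = 1
Function('L')(B, t) = 1
Add(Function('L')(217, l), -383878) = Add(1, -383878) = -383877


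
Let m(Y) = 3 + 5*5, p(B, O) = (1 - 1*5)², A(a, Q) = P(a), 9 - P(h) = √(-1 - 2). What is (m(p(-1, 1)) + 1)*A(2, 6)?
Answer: 261 - 29*I*√3 ≈ 261.0 - 50.229*I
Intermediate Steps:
P(h) = 9 - I*√3 (P(h) = 9 - √(-1 - 2) = 9 - √(-3) = 9 - I*√3)
A(a, Q) = 9 - I*√3
p(B, O) = 16 (p(B, O) = (1 - 5)² = (-4)² = 16)
m(Y) = 28 (m(Y) = 3 + 25 = 28)
(m(p(-1, 1)) + 1)*A(2, 6) = (28 + 1)*(9 - I*√3) = 29*(9 - I*√3) = 261 - 29*I*√3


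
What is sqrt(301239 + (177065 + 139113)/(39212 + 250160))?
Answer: sqrt(6306171725885498)/144686 ≈ 548.85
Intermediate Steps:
sqrt(301239 + (177065 + 139113)/(39212 + 250160)) = sqrt(301239 + 316178/289372) = sqrt(301239 + 316178*(1/289372)) = sqrt(301239 + 158089/144686) = sqrt(43585224043/144686) = sqrt(6306171725885498)/144686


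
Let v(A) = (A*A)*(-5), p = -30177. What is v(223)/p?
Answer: 248645/30177 ≈ 8.2395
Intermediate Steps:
v(A) = -5*A**2 (v(A) = A**2*(-5) = -5*A**2)
v(223)/p = -5*223**2/(-30177) = -5*49729*(-1/30177) = -248645*(-1/30177) = 248645/30177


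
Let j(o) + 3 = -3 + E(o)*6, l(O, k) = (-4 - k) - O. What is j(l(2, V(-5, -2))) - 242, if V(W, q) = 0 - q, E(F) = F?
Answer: -296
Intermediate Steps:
V(W, q) = -q
l(O, k) = -4 - O - k
j(o) = -6 + 6*o (j(o) = -3 + (-3 + o*6) = -3 + (-3 + 6*o) = -6 + 6*o)
j(l(2, V(-5, -2))) - 242 = (-6 + 6*(-4 - 1*2 - (-1)*(-2))) - 242 = (-6 + 6*(-4 - 2 - 1*2)) - 242 = (-6 + 6*(-4 - 2 - 2)) - 242 = (-6 + 6*(-8)) - 242 = (-6 - 48) - 242 = -54 - 242 = -296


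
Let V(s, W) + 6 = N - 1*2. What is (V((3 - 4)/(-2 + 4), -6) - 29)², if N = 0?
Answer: 1369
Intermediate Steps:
V(s, W) = -8 (V(s, W) = -6 + (0 - 1*2) = -6 + (0 - 2) = -6 - 2 = -8)
(V((3 - 4)/(-2 + 4), -6) - 29)² = (-8 - 29)² = (-37)² = 1369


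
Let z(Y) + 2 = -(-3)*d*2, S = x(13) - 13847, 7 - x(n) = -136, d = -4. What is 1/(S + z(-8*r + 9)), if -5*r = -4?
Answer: -1/13730 ≈ -7.2833e-5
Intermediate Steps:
x(n) = 143 (x(n) = 7 - 1*(-136) = 7 + 136 = 143)
r = 4/5 (r = -1/5*(-4) = 4/5 ≈ 0.80000)
S = -13704 (S = 143 - 13847 = -13704)
z(Y) = -26 (z(Y) = -2 - (-3)*(-4)*2 = -2 - 1*12*2 = -2 - 12*2 = -2 - 24 = -26)
1/(S + z(-8*r + 9)) = 1/(-13704 - 26) = 1/(-13730) = -1/13730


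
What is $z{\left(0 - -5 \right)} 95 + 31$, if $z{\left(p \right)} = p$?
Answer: $506$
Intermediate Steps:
$z{\left(0 - -5 \right)} 95 + 31 = \left(0 - -5\right) 95 + 31 = \left(0 + 5\right) 95 + 31 = 5 \cdot 95 + 31 = 475 + 31 = 506$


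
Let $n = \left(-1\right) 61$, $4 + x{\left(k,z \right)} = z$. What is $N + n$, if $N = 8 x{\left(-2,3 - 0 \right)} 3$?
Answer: $-85$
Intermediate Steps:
$x{\left(k,z \right)} = -4 + z$
$n = -61$
$N = -24$ ($N = 8 \left(-4 + \left(3 - 0\right)\right) 3 = 8 \left(-4 + \left(3 + 0\right)\right) 3 = 8 \left(-4 + 3\right) 3 = 8 \left(-1\right) 3 = \left(-8\right) 3 = -24$)
$N + n = -24 - 61 = -85$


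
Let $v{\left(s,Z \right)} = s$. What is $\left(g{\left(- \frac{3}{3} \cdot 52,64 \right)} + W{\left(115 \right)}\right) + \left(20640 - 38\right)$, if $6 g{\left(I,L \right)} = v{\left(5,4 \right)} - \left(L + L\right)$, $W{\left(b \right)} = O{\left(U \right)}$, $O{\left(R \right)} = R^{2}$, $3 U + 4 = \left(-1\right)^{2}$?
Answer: $\frac{41165}{2} \approx 20583.0$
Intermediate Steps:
$U = -1$ ($U = - \frac{4}{3} + \frac{\left(-1\right)^{2}}{3} = - \frac{4}{3} + \frac{1}{3} \cdot 1 = - \frac{4}{3} + \frac{1}{3} = -1$)
$W{\left(b \right)} = 1$ ($W{\left(b \right)} = \left(-1\right)^{2} = 1$)
$g{\left(I,L \right)} = \frac{5}{6} - \frac{L}{3}$ ($g{\left(I,L \right)} = \frac{5 - \left(L + L\right)}{6} = \frac{5 - 2 L}{6} = \frac{5}{6} - \frac{L}{3}$)
$\left(g{\left(- \frac{3}{3} \cdot 52,64 \right)} + W{\left(115 \right)}\right) + \left(20640 - 38\right) = \left(\left(\frac{5}{6} - \frac{64}{3}\right) + 1\right) + \left(20640 - 38\right) = \left(\left(\frac{5}{6} - \frac{64}{3}\right) + 1\right) + 20602 = \left(- \frac{41}{2} + 1\right) + 20602 = - \frac{39}{2} + 20602 = \frac{41165}{2}$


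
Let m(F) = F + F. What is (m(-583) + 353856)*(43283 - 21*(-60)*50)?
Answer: 37484951270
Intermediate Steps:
m(F) = 2*F
(m(-583) + 353856)*(43283 - 21*(-60)*50) = (2*(-583) + 353856)*(43283 - 21*(-60)*50) = (-1166 + 353856)*(43283 + 1260*50) = 352690*(43283 + 63000) = 352690*106283 = 37484951270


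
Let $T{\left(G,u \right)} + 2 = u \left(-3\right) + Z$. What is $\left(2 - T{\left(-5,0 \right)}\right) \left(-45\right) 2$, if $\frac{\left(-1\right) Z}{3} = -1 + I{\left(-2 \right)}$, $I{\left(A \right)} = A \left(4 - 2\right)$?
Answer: $990$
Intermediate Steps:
$I{\left(A \right)} = 2 A$ ($I{\left(A \right)} = A 2 = 2 A$)
$Z = 15$ ($Z = - 3 \left(-1 + 2 \left(-2\right)\right) = - 3 \left(-1 - 4\right) = \left(-3\right) \left(-5\right) = 15$)
$T{\left(G,u \right)} = 13 - 3 u$ ($T{\left(G,u \right)} = -2 + \left(u \left(-3\right) + 15\right) = -2 - \left(-15 + 3 u\right) = 13 - 3 u$)
$\left(2 - T{\left(-5,0 \right)}\right) \left(-45\right) 2 = \left(2 - \left(13 - 0\right)\right) \left(-45\right) 2 = \left(2 - \left(13 + 0\right)\right) \left(-45\right) 2 = \left(2 - 13\right) \left(-45\right) 2 = \left(-11\right) \left(-45\right) 2 = 495 \cdot 2 = 990$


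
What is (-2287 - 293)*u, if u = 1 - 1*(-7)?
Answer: -20640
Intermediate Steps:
u = 8 (u = 1 + 7 = 8)
(-2287 - 293)*u = (-2287 - 293)*8 = -2580*8 = -20640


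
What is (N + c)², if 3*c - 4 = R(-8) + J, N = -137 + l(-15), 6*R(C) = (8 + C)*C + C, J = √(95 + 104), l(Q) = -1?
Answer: 1524547/81 - 2468*√199/27 ≈ 17532.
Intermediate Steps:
J = √199 ≈ 14.107
R(C) = C/6 + C*(8 + C)/6 (R(C) = ((8 + C)*C + C)/6 = (C*(8 + C) + C)/6 = (C + C*(8 + C))/6 = C/6 + C*(8 + C)/6)
N = -138 (N = -137 - 1 = -138)
c = 8/9 + √199/3 (c = 4/3 + ((⅙)*(-8)*(9 - 8) + √199)/3 = 4/3 + ((⅙)*(-8)*1 + √199)/3 = 4/3 + (-4/3 + √199)/3 = 4/3 + (-4/9 + √199/3) = 8/9 + √199/3 ≈ 5.5911)
(N + c)² = (-138 + (8/9 + √199/3))² = (-1234/9 + √199/3)²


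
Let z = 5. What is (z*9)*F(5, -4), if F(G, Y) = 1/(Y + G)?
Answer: 45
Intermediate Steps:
F(G, Y) = 1/(G + Y)
(z*9)*F(5, -4) = (5*9)/(5 - 4) = 45/1 = 45*1 = 45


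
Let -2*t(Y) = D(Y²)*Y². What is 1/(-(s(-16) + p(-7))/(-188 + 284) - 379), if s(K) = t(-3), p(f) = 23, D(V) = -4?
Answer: -96/36425 ≈ -0.0026356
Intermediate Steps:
t(Y) = 2*Y² (t(Y) = -(-2)*Y² = 2*Y²)
s(K) = 18 (s(K) = 2*(-3)² = 2*9 = 18)
1/(-(s(-16) + p(-7))/(-188 + 284) - 379) = 1/(-(18 + 23)/(-188 + 284) - 379) = 1/(-41/96 - 379) = 1/(-36425/96) = -96/36425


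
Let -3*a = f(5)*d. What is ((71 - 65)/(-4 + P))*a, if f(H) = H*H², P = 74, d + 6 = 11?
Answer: -125/7 ≈ -17.857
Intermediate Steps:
d = 5 (d = -6 + 11 = 5)
f(H) = H³
a = -625/3 (a = -5³*5/3 = -125*5/3 = -⅓*625 = -625/3 ≈ -208.33)
((71 - 65)/(-4 + P))*a = ((71 - 65)/(-4 + 74))*(-625/3) = (6/70)*(-625/3) = (6*(1/70))*(-625/3) = (3/35)*(-625/3) = -125/7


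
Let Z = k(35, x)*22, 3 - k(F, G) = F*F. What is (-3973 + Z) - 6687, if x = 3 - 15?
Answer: -37544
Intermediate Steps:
x = -12
k(F, G) = 3 - F**2 (k(F, G) = 3 - F*F = 3 - F**2)
Z = -26884 (Z = (3 - 1*35**2)*22 = (3 - 1*1225)*22 = (3 - 1225)*22 = -1222*22 = -26884)
(-3973 + Z) - 6687 = (-3973 - 26884) - 6687 = -30857 - 6687 = -37544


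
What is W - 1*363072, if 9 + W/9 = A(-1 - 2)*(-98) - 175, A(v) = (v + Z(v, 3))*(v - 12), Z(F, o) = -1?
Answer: -417648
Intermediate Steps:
A(v) = (-1 + v)*(-12 + v) (A(v) = (v - 1)*(v - 12) = (-1 + v)*(-12 + v))
W = -54576 (W = -81 + 9*((12 + (-1 - 2)**2 - 13*(-1 - 2))*(-98) - 175) = -81 + 9*((12 + (-3)**2 - 13*(-3))*(-98) - 175) = -81 + 9*((12 + 9 + 39)*(-98) - 175) = -81 + 9*(60*(-98) - 175) = -81 + 9*(-5880 - 175) = -81 + 9*(-6055) = -81 - 54495 = -54576)
W - 1*363072 = -54576 - 1*363072 = -54576 - 363072 = -417648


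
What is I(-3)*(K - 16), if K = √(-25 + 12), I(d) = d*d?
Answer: -144 + 9*I*√13 ≈ -144.0 + 32.45*I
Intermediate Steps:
I(d) = d²
K = I*√13 (K = √(-13) = I*√13 ≈ 3.6056*I)
I(-3)*(K - 16) = (-3)²*(I*√13 - 16) = 9*(-16 + I*√13) = -144 + 9*I*√13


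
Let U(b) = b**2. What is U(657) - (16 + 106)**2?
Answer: 416765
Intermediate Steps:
U(657) - (16 + 106)**2 = 657**2 - (16 + 106)**2 = 431649 - 1*122**2 = 431649 - 1*14884 = 431649 - 14884 = 416765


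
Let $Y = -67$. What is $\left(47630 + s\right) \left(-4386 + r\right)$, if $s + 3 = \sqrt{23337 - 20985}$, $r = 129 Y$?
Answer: $-620532183 - 364812 \sqrt{3} \approx -6.2116 \cdot 10^{8}$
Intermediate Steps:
$r = -8643$ ($r = 129 \left(-67\right) = -8643$)
$s = -3 + 28 \sqrt{3}$ ($s = -3 + \sqrt{23337 - 20985} = -3 + \sqrt{2352} = -3 + 28 \sqrt{3} \approx 45.497$)
$\left(47630 + s\right) \left(-4386 + r\right) = \left(47630 - \left(3 - 28 \sqrt{3}\right)\right) \left(-4386 - 8643\right) = \left(47627 + 28 \sqrt{3}\right) \left(-13029\right) = -620532183 - 364812 \sqrt{3}$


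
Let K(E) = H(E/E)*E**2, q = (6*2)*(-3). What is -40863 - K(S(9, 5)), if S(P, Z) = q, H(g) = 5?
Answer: -47343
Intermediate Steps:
q = -36 (q = 12*(-3) = -36)
S(P, Z) = -36
K(E) = 5*E**2
-40863 - K(S(9, 5)) = -40863 - 5*(-36)**2 = -40863 - 5*1296 = -40863 - 1*6480 = -40863 - 6480 = -47343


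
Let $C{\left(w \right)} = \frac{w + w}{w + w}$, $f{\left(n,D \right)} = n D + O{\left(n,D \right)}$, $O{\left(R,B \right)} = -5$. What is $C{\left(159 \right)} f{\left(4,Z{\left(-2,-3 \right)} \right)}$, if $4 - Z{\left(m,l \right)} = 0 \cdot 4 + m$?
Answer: $19$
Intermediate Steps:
$Z{\left(m,l \right)} = 4 - m$ ($Z{\left(m,l \right)} = 4 - \left(0 \cdot 4 + m\right) = 4 - \left(0 + m\right) = 4 - m$)
$f{\left(n,D \right)} = -5 + D n$ ($f{\left(n,D \right)} = n D - 5 = D n - 5 = -5 + D n$)
$C{\left(w \right)} = 1$ ($C{\left(w \right)} = \frac{2 w}{2 w} = 2 w \frac{1}{2 w} = 1$)
$C{\left(159 \right)} f{\left(4,Z{\left(-2,-3 \right)} \right)} = 1 \left(-5 + \left(4 - -2\right) 4\right) = 1 \left(-5 + \left(4 + 2\right) 4\right) = 1 \left(-5 + 6 \cdot 4\right) = 1 \left(-5 + 24\right) = 1 \cdot 19 = 19$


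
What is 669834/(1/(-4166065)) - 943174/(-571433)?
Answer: -1594624920080696756/571433 ≈ -2.7906e+12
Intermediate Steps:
669834/(1/(-4166065)) - 943174/(-571433) = 669834/(-1/4166065) - 943174*(-1/571433) = 669834*(-4166065) + 943174/571433 = -2790571983210 + 943174/571433 = -1594624920080696756/571433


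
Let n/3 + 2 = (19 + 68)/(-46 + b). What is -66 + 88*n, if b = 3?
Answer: -48510/43 ≈ -1128.1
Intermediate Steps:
n = -519/43 (n = -6 + 3*((19 + 68)/(-46 + 3)) = -6 + 3*(87/(-43)) = -6 + 3*(87*(-1/43)) = -6 + 3*(-87/43) = -6 - 261/43 = -519/43 ≈ -12.070)
-66 + 88*n = -66 + 88*(-519/43) = -66 - 45672/43 = -48510/43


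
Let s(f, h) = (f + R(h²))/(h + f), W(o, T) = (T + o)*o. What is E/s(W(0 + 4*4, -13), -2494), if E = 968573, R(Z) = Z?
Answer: -1184564779/3110042 ≈ -380.88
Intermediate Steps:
W(o, T) = o*(T + o)
s(f, h) = (f + h²)/(f + h) (s(f, h) = (f + h²)/(h + f) = (f + h²)/(f + h))
E/s(W(0 + 4*4, -13), -2494) = 968573/((((0 + 4*4)*(-13 + (0 + 4*4)) + (-2494)²)/((0 + 4*4)*(-13 + (0 + 4*4)) - 2494))) = 968573/((((0 + 16)*(-13 + (0 + 16)) + 6220036)/((0 + 16)*(-13 + (0 + 16)) - 2494))) = 968573/(((16*(-13 + 16) + 6220036)/(16*(-13 + 16) - 2494))) = 968573/(((16*3 + 6220036)/(16*3 - 2494))) = 968573/(((48 + 6220036)/(48 - 2494))) = 968573/((6220084/(-2446))) = 968573/((-1/2446*6220084)) = 968573/(-3110042/1223) = 968573*(-1223/3110042) = -1184564779/3110042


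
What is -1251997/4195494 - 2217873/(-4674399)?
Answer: 1150913113153/6537137652702 ≈ 0.17606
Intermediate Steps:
-1251997/4195494 - 2217873/(-4674399) = -1251997*1/4195494 - 2217873*(-1/4674399) = -1251997/4195494 + 739291/1558133 = 1150913113153/6537137652702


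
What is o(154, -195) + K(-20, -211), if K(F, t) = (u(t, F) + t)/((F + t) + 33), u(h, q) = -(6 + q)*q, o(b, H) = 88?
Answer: 17915/198 ≈ 90.480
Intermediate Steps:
u(h, q) = -q*(6 + q)
K(F, t) = (t - F*(6 + F))/(33 + F + t) (K(F, t) = (-F*(6 + F) + t)/((F + t) + 33) = (t - F*(6 + F))/(33 + F + t))
o(154, -195) + K(-20, -211) = 88 + (-211 - 1*(-20)*(6 - 20))/(33 - 20 - 211) = 88 + (-211 - 1*(-20)*(-14))/(-198) = 88 - (-211 - 280)/198 = 88 - 1/198*(-491) = 88 + 491/198 = 17915/198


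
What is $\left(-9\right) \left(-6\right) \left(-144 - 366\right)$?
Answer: $-27540$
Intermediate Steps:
$\left(-9\right) \left(-6\right) \left(-144 - 366\right) = 54 \left(-510\right) = -27540$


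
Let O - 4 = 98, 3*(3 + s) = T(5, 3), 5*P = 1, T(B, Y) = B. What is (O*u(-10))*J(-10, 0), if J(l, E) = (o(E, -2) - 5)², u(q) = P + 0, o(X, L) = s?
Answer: 12274/15 ≈ 818.27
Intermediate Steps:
P = ⅕ (P = (⅕)*1 = ⅕ ≈ 0.20000)
s = -4/3 (s = -3 + (⅓)*5 = -3 + 5/3 = -4/3 ≈ -1.3333)
o(X, L) = -4/3
u(q) = ⅕ (u(q) = ⅕ + 0 = ⅕)
J(l, E) = 361/9 (J(l, E) = (-4/3 - 5)² = (-19/3)² = 361/9)
O = 102 (O = 4 + 98 = 102)
(O*u(-10))*J(-10, 0) = (102*(⅕))*(361/9) = (102/5)*(361/9) = 12274/15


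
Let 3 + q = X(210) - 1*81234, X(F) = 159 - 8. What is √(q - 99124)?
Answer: I*√180210 ≈ 424.51*I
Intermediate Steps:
X(F) = 151
q = -81086 (q = -3 + (151 - 1*81234) = -3 + (151 - 81234) = -3 - 81083 = -81086)
√(q - 99124) = √(-81086 - 99124) = √(-180210) = I*√180210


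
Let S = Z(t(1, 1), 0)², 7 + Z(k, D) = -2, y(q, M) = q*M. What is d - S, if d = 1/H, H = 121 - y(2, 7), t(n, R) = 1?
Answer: -8666/107 ≈ -80.991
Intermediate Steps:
y(q, M) = M*q
H = 107 (H = 121 - 7*2 = 121 - 1*14 = 121 - 14 = 107)
Z(k, D) = -9 (Z(k, D) = -7 - 2 = -9)
d = 1/107 ≈ 0.0093458
S = 81 (S = (-9)² = 81)
d - S = 1/107 - 1*81 = 1/107 - 81 = -8666/107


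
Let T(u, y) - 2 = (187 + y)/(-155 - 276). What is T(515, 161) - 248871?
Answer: -107262887/431 ≈ -2.4887e+5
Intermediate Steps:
T(u, y) = 675/431 - y/431 (T(u, y) = 2 + (187 + y)/(-155 - 276) = 2 + (187 + y)/(-431) = 2 + (187 + y)*(-1/431) = 2 + (-187/431 - y/431) = 675/431 - y/431)
T(515, 161) - 248871 = (675/431 - 1/431*161) - 248871 = (675/431 - 161/431) - 248871 = 514/431 - 248871 = -107262887/431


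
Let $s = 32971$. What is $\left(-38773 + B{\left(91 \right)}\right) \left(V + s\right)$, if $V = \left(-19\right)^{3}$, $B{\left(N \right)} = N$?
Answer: $-1010064384$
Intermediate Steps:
$V = -6859$
$\left(-38773 + B{\left(91 \right)}\right) \left(V + s\right) = \left(-38773 + 91\right) \left(-6859 + 32971\right) = \left(-38682\right) 26112 = -1010064384$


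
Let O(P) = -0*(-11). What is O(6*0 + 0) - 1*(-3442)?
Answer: 3442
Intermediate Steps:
O(P) = 0 (O(P) = -1*0 = 0)
O(6*0 + 0) - 1*(-3442) = 0 - 1*(-3442) = 0 + 3442 = 3442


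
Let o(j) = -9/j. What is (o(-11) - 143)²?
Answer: 2446096/121 ≈ 20216.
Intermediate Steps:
(o(-11) - 143)² = (-9/(-11) - 143)² = (-9*(-1/11) - 143)² = (9/11 - 143)² = (-1564/11)² = 2446096/121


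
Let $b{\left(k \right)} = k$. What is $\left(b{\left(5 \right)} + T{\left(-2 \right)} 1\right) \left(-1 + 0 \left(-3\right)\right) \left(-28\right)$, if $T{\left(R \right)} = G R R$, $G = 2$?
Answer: $364$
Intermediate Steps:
$T{\left(R \right)} = 2 R^{2}$ ($T{\left(R \right)} = 2 R R = 2 R^{2}$)
$\left(b{\left(5 \right)} + T{\left(-2 \right)} 1\right) \left(-1 + 0 \left(-3\right)\right) \left(-28\right) = \left(5 + 2 \left(-2\right)^{2} \cdot 1\right) \left(-1 + 0 \left(-3\right)\right) \left(-28\right) = \left(5 + 2 \cdot 4 \cdot 1\right) \left(-1 + 0\right) \left(-28\right) = \left(5 + 8 \cdot 1\right) \left(-1\right) \left(-28\right) = \left(5 + 8\right) \left(-1\right) \left(-28\right) = 13 \left(-1\right) \left(-28\right) = \left(-13\right) \left(-28\right) = 364$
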